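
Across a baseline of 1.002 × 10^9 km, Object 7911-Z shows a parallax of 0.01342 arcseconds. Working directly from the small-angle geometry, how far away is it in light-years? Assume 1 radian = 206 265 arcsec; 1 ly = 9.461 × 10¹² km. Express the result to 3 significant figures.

1630 ly

θ = 0.01342″ = 0.01342/206265 = 6.5062 × 10^-8 rad.
d = B/θ = (1.002 × 10^9) / (6.5062 × 10^-8) = 1.5401 × 10^16 km = (1.5401 × 10^16) / (9.461 × 10^12) ly = 1627.8 ly.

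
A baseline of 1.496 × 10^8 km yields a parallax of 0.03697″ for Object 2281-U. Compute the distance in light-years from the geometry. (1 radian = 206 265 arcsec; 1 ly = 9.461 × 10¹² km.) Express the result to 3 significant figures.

88.2 ly

θ = 0.03697″ = 0.03697/206265 = 1.7924 × 10^-7 rad.
d = B/θ = (1.496 × 10^8) / (1.7924 × 10^-7) = 8.3464 × 10^14 km = (8.3464 × 10^14) / (9.461 × 10^12) ly = 88.219 ly.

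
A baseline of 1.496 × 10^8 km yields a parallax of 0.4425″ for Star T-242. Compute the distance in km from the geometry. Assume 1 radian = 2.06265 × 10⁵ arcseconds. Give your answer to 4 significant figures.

6.973 × 10^13 km

θ = 0.4425″ = 0.4425/206265 = 2.1453 × 10^-6 rad.
d = B/θ = (1.496 × 10^8) / (2.1453 × 10^-6) = 6.9734 × 10^13 km.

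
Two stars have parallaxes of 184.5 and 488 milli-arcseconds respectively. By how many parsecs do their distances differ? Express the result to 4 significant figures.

d_A = 1/0.1845″ = 5.4201 pc; d_B = 1/0.4880″ = 2.0492 pc.
|d_B − d_A| = |2.0492 − 5.4201| = 3.3709 pc.

3.371 pc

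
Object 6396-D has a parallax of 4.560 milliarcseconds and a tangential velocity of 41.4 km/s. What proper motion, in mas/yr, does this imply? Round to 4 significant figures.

39.83 mas/yr

d = 1/p = 1/0.004560″ = 219.3 pc.
μ = v_t / (4.74 d) = 41.4 / (4.74 × 219.3) = 41.4 / 1039.5 = 0.039827 ″/yr = 39.827 mas/yr.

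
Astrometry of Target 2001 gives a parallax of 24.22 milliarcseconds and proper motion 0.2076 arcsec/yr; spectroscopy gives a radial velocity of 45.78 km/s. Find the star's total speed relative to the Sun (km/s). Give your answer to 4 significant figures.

d = 1/p = 1/0.02422″ = 41.288 pc.
v_t = 4.740 μ d = 4.740 × 0.2076 × 41.288 = 40.628 km/s.
v = √(v_r² + v_t²) = √(45.78² + 40.628²) = √3746.44 = 61.208 km/s.

61.21 km/s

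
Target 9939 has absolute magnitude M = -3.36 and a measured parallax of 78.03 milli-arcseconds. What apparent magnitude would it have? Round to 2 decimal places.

d = 1/p = 1/0.07803″ = 12.816 pc.
m − M = 5 log₁₀ d − 5 = 5 log₁₀(12.816) − 5 = 5.5388 − 5 = 0.5388.
m = M + (m − M) = -3.36 + 0.5388 = -2.82.

m = -2.82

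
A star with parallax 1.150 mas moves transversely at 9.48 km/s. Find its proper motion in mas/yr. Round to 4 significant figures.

2.300 mas/yr

d = 1/p = 1/0.001150″ = 869.57 pc.
μ = v_t / (4.74 d) = 9.48 / (4.74 × 869.57) = 9.48 / 4121.8 = 0.0023 ″/yr = 2.3 mas/yr.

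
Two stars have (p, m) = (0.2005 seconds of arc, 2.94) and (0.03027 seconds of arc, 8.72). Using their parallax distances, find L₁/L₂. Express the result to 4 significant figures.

d₁ = 1/p₁ = 1/0.2005″ = 4.9875 pc; d₂ = 1/p₂ = 1/0.03027″ = 33.036 pc.
M₁ = m₁ − 5 log₁₀ d₁ + 5 = 2.94 − 3.4894 + 5 = 4.4506.
M₂ = 8.72 − 7.5949 + 5 = 6.1251.
L₁/L₂ = 10^(0.4(M₂ − M₁)) = 10^(0.4 × 1.6745) = 10^0.66980 = 4.6752.

L₁/L₂ = 4.675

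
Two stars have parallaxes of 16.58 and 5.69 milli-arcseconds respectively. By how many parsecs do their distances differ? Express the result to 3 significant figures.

d_A = 1/0.01658″ = 60.314 pc; d_B = 1/0.005690″ = 175.75 pc.
|d_B − d_A| = |175.75 − 60.314| = 115.44 pc.

115 pc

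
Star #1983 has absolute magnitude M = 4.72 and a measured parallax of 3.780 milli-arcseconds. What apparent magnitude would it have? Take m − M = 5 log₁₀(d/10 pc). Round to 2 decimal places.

m = 11.83

d = 1/p = 1/0.003780″ = 264.55 pc.
m − M = 5 log₁₀ d − 5 = 5 log₁₀(264.55) − 5 = 12.1125 − 5 = 7.1125.
m = M + (m − M) = 4.72 + 7.1125 = 11.83.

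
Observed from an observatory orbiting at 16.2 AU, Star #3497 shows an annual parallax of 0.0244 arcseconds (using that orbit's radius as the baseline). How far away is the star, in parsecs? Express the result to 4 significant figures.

663.9 pc

With baseline B (in AU) and parallax p (in arcsec), d = B/p parsecs.
d = 16.2 / 0.0244 = 663.93 pc.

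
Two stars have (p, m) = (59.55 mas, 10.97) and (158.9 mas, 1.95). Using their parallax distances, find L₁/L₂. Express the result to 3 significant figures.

L₁/L₂ = 0.00176

d₁ = 1/p₁ = 1/0.05955″ = 16.793 pc; d₂ = 1/p₂ = 1/0.1589″ = 6.2933 pc.
M₁ = m₁ − 5 log₁₀ d₁ + 5 = 10.97 − 6.1256 + 5 = 9.8444.
M₂ = 1.95 − 3.9944 + 5 = 2.9556.
L₁/L₂ = 10^(0.4(M₂ − M₁)) = 10^(0.4 × (-6.8888)) = 10^(-2.75552) = 0.0017558.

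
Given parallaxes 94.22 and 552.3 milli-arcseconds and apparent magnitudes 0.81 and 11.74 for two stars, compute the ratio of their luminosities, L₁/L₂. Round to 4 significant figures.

d₁ = 1/p₁ = 1/0.09422″ = 10.613 pc; d₂ = 1/p₂ = 1/0.5523″ = 1.8106 pc.
M₁ = m₁ − 5 log₁₀ d₁ + 5 = 0.81 − 5.1292 + 5 = 0.6808.
M₂ = 11.74 − 1.2891 + 5 = 15.4509.
L₁/L₂ = 10^(0.4(M₂ − M₁)) = 10^(0.4 × 14.7701) = 10^5.90804 = 8.0917 × 10^5.

L₁/L₂ = 809200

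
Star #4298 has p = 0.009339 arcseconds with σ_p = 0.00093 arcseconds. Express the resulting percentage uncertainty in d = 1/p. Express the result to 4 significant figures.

9.958%

For d = 1/p, |σ_d/d| = |σ_p/p|.
σ_p/p = 0.00093 / 0.009339 = 0.099582 = 9.9582%.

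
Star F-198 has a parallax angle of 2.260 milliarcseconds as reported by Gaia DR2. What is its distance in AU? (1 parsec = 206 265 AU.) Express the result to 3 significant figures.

p = 2.260 milliarcseconds = 0.002260 arcsec.
d = 1/p = 1/0.002260 = 442.48 pc.
In AU: 442.48 × 206265 = 9.1268 × 10^7 AU.

9.13 × 10^7 AU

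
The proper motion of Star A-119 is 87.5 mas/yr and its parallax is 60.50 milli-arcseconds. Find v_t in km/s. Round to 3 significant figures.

d = 1/p = 1/0.06050″ = 16.529 pc.
μ = 87.5 mas/yr = 0.0875 ″/yr.
v_t = 4.74 × μ × d = 4.74 × 0.0875 × 16.529 = 6.8554 km/s.

6.86 km/s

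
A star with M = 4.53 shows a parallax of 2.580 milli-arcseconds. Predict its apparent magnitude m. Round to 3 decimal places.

m = 12.472

d = 1/p = 1/0.002580″ = 387.6 pc.
m − M = 5 log₁₀ d − 5 = 5 log₁₀(387.6) − 5 = 12.9419 − 5 = 7.9419.
m = M + (m − M) = 4.53 + 7.9419 = 12.472.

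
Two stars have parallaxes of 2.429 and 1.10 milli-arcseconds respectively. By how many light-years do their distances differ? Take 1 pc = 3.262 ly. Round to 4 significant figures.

d_A = 1/0.002429″ = 411.69 pc; d_B = 1/0.001100″ = 909.09 pc.
|d_B − d_A| = |909.09 − 411.69| = 497.4 pc = 497.4 × 3.262 ly = 1622.5 ly.

1623 ly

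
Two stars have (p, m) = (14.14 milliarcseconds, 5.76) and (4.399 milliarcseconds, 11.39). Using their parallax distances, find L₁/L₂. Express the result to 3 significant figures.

d₁ = 1/p₁ = 1/0.01414″ = 70.721 pc; d₂ = 1/p₂ = 1/0.004399″ = 227.32 pc.
M₁ = m₁ − 5 log₁₀ d₁ + 5 = 5.76 − 9.2477 + 5 = 1.5123.
M₂ = 11.39 − 11.7832 + 5 = 4.6068.
L₁/L₂ = 10^(0.4(M₂ − M₁)) = 10^(0.4 × 3.0945) = 10^1.23780 = 17.29.

L₁/L₂ = 17.3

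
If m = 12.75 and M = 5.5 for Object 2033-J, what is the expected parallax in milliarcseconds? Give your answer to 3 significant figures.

3.55 mas

m − M = 12.75 − 5.5 = 7.25.
d = 10^((m−M)/5 + 1) = 10^2.450 = 281.84 pc.
p = 1/d = 1/281.84 = 0.0035481 arcsec = 3.5481 mas.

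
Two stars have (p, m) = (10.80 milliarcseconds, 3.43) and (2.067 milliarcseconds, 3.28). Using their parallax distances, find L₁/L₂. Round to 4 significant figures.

L₁/L₂ = 0.03190

d₁ = 1/p₁ = 1/0.01080″ = 92.593 pc; d₂ = 1/p₂ = 1/0.002067″ = 483.79 pc.
M₁ = m₁ − 5 log₁₀ d₁ + 5 = 3.43 − 9.8329 + 5 = -1.4029.
M₂ = 3.28 − 13.4233 + 5 = -5.1433.
L₁/L₂ = 10^(0.4(M₂ − M₁)) = 10^(0.4 × (-3.7404)) = 10^(-1.49616) = 0.031904.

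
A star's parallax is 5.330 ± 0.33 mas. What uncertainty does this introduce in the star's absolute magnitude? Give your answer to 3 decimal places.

σ_M = 0.134 mag

M = m − 5 log₁₀ d + 5 = m + 5 log₁₀ p + 5, so ∂M/∂p = 5/(p ln 10).
σ_M = (5/ln 10) · (σ_p/p) = 2.1715 × 0.33/5.330 = 2.1715 × 0.061914 = 0.13445.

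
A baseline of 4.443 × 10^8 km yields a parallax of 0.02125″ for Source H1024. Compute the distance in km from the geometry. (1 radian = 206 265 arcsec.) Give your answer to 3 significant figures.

4.31 × 10^15 km

θ = 0.02125″ = 0.02125/206265 = 1.0302 × 10^-7 rad.
d = B/θ = (4.443 × 10^8) / (1.0302 × 10^-7) = 4.3128 × 10^15 km.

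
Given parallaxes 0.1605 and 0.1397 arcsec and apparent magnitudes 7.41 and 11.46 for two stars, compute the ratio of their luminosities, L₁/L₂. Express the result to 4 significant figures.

L₁/L₂ = 31.58

d₁ = 1/p₁ = 1/0.1605″ = 6.2305 pc; d₂ = 1/p₂ = 1/0.1397″ = 7.1582 pc.
M₁ = m₁ − 5 log₁₀ d₁ + 5 = 7.41 − 3.9726 + 5 = 8.4374.
M₂ = 11.46 − 4.2740 + 5 = 12.1860.
L₁/L₂ = 10^(0.4(M₂ − M₁)) = 10^(0.4 × 3.7486) = 10^1.49944 = 31.582.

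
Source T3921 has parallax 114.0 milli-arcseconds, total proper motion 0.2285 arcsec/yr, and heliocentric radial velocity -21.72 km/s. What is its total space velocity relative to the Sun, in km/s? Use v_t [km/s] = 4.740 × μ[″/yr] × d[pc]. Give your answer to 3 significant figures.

d = 1/p = 1/0.1140″ = 8.7719 pc.
v_t = 4.740 μ d = 4.740 × 0.2285 × 8.7719 = 9.5008 km/s.
v = √(v_r² + v_t²) = √((-21.72)² + 9.5008²) = √562.024 = 23.707 km/s.

23.7 km/s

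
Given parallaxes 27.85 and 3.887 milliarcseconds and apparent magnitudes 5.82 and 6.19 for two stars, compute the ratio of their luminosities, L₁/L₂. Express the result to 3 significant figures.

d₁ = 1/p₁ = 1/0.02785″ = 35.907 pc; d₂ = 1/p₂ = 1/0.003887″ = 257.27 pc.
M₁ = m₁ − 5 log₁₀ d₁ + 5 = 5.82 − 7.7759 + 5 = 3.0441.
M₂ = 6.19 − 12.0519 + 5 = -0.8619.
L₁/L₂ = 10^(0.4(M₂ − M₁)) = 10^(0.4 × (-3.9060)) = 10^(-1.56240) = 0.027391.

L₁/L₂ = 0.0274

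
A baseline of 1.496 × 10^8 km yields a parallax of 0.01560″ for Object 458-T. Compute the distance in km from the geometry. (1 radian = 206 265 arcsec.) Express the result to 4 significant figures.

1.978 × 10^15 km

θ = 0.01560″ = 0.01560/206265 = 7.5631 × 10^-8 rad.
d = B/θ = (1.496 × 10^8) / (7.5631 × 10^-8) = 1.9780 × 10^15 km.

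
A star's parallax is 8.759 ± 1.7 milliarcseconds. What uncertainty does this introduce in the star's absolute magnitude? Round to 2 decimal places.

M = m − 5 log₁₀ d + 5 = m + 5 log₁₀ p + 5, so ∂M/∂p = 5/(p ln 10).
σ_M = (5/ln 10) · (σ_p/p) = 2.1715 × 1.7/8.759 = 2.1715 × 0.19409 = 0.42147.

σ_M = 0.42 mag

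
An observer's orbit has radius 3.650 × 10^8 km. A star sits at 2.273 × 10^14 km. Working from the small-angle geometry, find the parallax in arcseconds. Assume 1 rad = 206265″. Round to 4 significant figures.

θ ≈ B/d = (3.650 × 10^8) / (2.273 × 10^14) = 1.6058 × 10^-6 rad.
In arcseconds: 1.6058 × 10^-6 × 206265 = 0.33122″.

0.3312 arcsec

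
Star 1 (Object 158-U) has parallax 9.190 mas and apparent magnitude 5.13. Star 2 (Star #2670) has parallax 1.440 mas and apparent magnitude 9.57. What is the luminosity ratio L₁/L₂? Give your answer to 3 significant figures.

d₁ = 1/p₁ = 1/0.009190″ = 108.81 pc; d₂ = 1/p₂ = 1/0.001440″ = 694.44 pc.
M₁ = m₁ − 5 log₁₀ d₁ + 5 = 5.13 − 10.1833 + 5 = -0.0533.
M₂ = 9.57 − 14.2082 + 5 = 0.3618.
L₁/L₂ = 10^(0.4(M₂ − M₁)) = 10^(0.4 × 0.4151) = 10^0.16604 = 1.4657.

L₁/L₂ = 1.47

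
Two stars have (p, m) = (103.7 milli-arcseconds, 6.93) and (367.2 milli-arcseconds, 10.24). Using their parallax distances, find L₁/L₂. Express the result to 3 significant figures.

d₁ = 1/p₁ = 1/0.1037″ = 9.6432 pc; d₂ = 1/p₂ = 1/0.3672″ = 2.7233 pc.
M₁ = m₁ − 5 log₁₀ d₁ + 5 = 6.93 − 4.9211 + 5 = 7.0089.
M₂ = 10.24 − 2.1755 + 5 = 13.0645.
L₁/L₂ = 10^(0.4(M₂ − M₁)) = 10^(0.4 × 6.0556) = 10^2.42224 = 264.39.

L₁/L₂ = 264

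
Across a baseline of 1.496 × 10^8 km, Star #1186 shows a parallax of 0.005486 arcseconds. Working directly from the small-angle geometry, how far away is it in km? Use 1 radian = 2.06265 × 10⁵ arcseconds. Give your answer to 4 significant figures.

5.625 × 10^15 km

θ = 0.005486″ = 0.005486/206265 = 2.6597 × 10^-8 rad.
d = B/θ = (1.496 × 10^8) / (2.6597 × 10^-8) = 5.6247 × 10^15 km.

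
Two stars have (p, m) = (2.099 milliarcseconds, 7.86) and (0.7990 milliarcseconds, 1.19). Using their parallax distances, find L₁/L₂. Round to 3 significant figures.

L₁/L₂ = 0.000311

d₁ = 1/p₁ = 1/0.002099″ = 476.42 pc; d₂ = 1/p₂ = 1/0.0007990″ = 1251.6 pc.
M₁ = m₁ − 5 log₁₀ d₁ + 5 = 7.86 − 13.3899 + 5 = -0.5299.
M₂ = 1.19 − 15.4873 + 5 = -9.2973.
L₁/L₂ = 10^(0.4(M₂ − M₁)) = 10^(0.4 × (-8.7674)) = 10^(-3.50696) = 0.0003112.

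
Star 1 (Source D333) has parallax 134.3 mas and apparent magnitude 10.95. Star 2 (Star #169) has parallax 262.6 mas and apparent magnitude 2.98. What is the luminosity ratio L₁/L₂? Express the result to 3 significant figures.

L₁/L₂ = 0.00248

d₁ = 1/p₁ = 1/0.1343″ = 7.446 pc; d₂ = 1/p₂ = 1/0.2626″ = 3.8081 pc.
M₁ = m₁ − 5 log₁₀ d₁ + 5 = 10.95 − 4.3596 + 5 = 11.5904.
M₂ = 2.98 − 2.9035 + 5 = 5.0765.
L₁/L₂ = 10^(0.4(M₂ − M₁)) = 10^(0.4 × (-6.5139)) = 10^(-2.60556) = 0.0024799.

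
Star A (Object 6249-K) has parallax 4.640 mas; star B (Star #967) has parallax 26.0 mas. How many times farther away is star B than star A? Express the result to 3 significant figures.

0.178

Since d = 1/p, d_B/d_A = p_A/p_B.
= 4.640 / 26.0 = 0.17846.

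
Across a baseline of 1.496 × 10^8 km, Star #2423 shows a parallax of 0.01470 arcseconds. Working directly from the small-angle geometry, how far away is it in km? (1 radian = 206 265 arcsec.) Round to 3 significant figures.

2.10 × 10^15 km

θ = 0.01470″ = 0.01470/206265 = 7.1268 × 10^-8 rad.
d = B/θ = (1.496 × 10^8) / (7.1268 × 10^-8) = 2.0991 × 10^15 km.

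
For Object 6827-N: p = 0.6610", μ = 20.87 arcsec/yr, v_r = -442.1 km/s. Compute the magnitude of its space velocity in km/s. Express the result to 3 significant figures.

d = 1/p = 1/0.6610″ = 1.5129 pc.
v_t = 4.740 μ d = 4.740 × 20.87 × 1.5129 = 149.66 km/s.
v = √(v_r² + v_t²) = √((-442.1)² + 149.66²) = √217851 = 466.75 km/s.

467 km/s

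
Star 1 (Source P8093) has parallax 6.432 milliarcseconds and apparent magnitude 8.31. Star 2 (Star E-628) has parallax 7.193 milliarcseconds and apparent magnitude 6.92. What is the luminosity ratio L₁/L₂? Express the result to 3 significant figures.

L₁/L₂ = 0.348

d₁ = 1/p₁ = 1/0.006432″ = 155.47 pc; d₂ = 1/p₂ = 1/0.007193″ = 139.02 pc.
M₁ = m₁ − 5 log₁₀ d₁ + 5 = 8.31 − 10.9582 + 5 = 2.3518.
M₂ = 6.92 − 10.7154 + 5 = 1.2046.
L₁/L₂ = 10^(0.4(M₂ − M₁)) = 10^(0.4 × (-1.1472)) = 10^(-0.45888) = 0.34763.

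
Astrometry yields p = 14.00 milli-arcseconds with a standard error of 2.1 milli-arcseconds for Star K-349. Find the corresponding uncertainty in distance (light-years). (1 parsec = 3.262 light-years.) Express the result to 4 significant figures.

34.95 ly

d = 1/p, so σ_d = σ_p / p².
σ_d = 0.00210 / (0.01400)² = 0.00210 / 0.000196 = 10.714 pc = 10.714 × 3.262 ly = 34.949 ly.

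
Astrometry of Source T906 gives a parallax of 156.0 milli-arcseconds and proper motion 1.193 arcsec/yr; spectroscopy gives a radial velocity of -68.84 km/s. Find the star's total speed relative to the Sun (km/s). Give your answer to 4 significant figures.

77.80 km/s

d = 1/p = 1/0.1560″ = 6.4103 pc.
v_t = 4.740 μ d = 4.740 × 1.193 × 6.4103 = 36.249 km/s.
v = √(v_r² + v_t²) = √((-68.84)² + 36.249²) = √6052.94 = 77.801 km/s.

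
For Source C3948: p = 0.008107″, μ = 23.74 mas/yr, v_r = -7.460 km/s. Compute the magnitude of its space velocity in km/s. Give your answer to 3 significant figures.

15.8 km/s

d = 1/p = 1/0.008107″ = 123.35 pc.
μ = 23.74 mas/yr = 0.02374 ″/yr.
v_t = 4.740 μ d = 4.740 × 0.02374 × 123.35 = 13.88 km/s.
v = √(v_r² + v_t²) = √((-7.460)² + 13.88²) = √248.306 = 15.758 km/s.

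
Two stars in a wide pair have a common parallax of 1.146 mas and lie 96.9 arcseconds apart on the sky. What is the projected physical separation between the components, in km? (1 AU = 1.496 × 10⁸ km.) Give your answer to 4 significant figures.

d = 1/p = 1/0.001146″ = 872.6 pc.
At distance d (pc), an angle of θ arcsec spans θ·d AU: s = 96.9 × 872.6 = 84555 AU.
= 84555 × 1.496 × 10⁸ km = 1.2649 × 10^13 km.

1.265 × 10^13 km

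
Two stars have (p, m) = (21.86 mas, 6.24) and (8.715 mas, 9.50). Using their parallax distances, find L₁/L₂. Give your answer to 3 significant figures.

L₁/L₂ = 3.20

d₁ = 1/p₁ = 1/0.02186″ = 45.746 pc; d₂ = 1/p₂ = 1/0.008715″ = 114.74 pc.
M₁ = m₁ − 5 log₁₀ d₁ + 5 = 6.24 − 8.3018 + 5 = 2.9382.
M₂ = 9.50 − 10.2986 + 5 = 4.2014.
L₁/L₂ = 10^(0.4(M₂ − M₁)) = 10^(0.4 × 1.2632) = 10^0.50528 = 3.201.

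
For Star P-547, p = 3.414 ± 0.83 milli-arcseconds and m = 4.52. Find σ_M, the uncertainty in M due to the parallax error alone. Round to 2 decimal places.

σ_M = 0.53 mag

M = m − 5 log₁₀ d + 5 = m + 5 log₁₀ p + 5, so ∂M/∂p = 5/(p ln 10).
σ_M = (5/ln 10) · (σ_p/p) = 2.1715 × 0.83/3.414 = 2.1715 × 0.24312 = 0.52794.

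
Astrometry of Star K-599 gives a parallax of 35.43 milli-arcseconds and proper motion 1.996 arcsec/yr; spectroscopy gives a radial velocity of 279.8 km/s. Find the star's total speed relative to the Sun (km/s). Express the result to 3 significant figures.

d = 1/p = 1/0.03543″ = 28.225 pc.
v_t = 4.740 μ d = 4.740 × 1.996 × 28.225 = 267.04 km/s.
v = √(v_r² + v_t²) = √(279.8² + 267.04²) = √149598 = 386.78 km/s.

387 km/s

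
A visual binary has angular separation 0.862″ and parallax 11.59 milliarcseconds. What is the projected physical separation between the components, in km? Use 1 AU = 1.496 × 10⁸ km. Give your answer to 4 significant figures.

1.113 × 10^10 km

d = 1/p = 1/0.01159″ = 86.281 pc.
At distance d (pc), an angle of θ arcsec spans θ·d AU: s = 0.862 × 86.281 = 74.374 AU.
= 74.374 × 1.496 × 10⁸ km = 1.1126 × 10^10 km.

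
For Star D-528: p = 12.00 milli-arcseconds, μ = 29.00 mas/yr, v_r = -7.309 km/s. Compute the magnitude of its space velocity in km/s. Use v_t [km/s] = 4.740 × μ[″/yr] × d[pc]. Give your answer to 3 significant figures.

d = 1/p = 1/0.01200″ = 83.333 pc.
μ = 29.00 mas/yr = 0.02900 ″/yr.
v_t = 4.740 μ d = 4.740 × 0.02900 × 83.333 = 11.455 km/s.
v = √(v_r² + v_t²) = √((-7.309)² + 11.455²) = √184.639 = 13.588 km/s.

13.6 km/s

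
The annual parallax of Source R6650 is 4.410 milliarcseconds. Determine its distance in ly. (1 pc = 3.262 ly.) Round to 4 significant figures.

739.7 ly

p = 4.410 milliarcseconds = 0.004410 arcsec.
d = 1/p = 1/0.004410 = 226.76 pc.
In light-years: 226.76 × 3.262 = 739.69 ly.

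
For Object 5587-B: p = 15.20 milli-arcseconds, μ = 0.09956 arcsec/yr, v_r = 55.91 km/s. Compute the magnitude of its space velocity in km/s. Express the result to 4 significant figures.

63.95 km/s

d = 1/p = 1/0.01520″ = 65.789 pc.
v_t = 4.740 μ d = 4.740 × 0.09956 × 65.789 = 31.047 km/s.
v = √(v_r² + v_t²) = √(55.91² + 31.047²) = √4089.84 = 63.952 km/s.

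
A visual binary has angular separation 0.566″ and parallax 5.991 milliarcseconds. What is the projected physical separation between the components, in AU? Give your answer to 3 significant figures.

94.5 AU

d = 1/p = 1/0.005991″ = 166.92 pc.
At distance d (pc), an angle of θ arcsec spans θ·d AU: s = 0.566 × 166.92 = 94.477 AU.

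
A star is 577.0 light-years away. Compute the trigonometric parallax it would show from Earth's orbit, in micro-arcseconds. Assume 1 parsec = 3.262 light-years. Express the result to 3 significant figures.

d = 577.0 ly ÷ 3.262 = 176.89 pc.
p = 1/d = 1/176.89 = 0.0056532 arcsec.
= 0.0056532 × 10⁶ = 5653.2 μas.

5650 μas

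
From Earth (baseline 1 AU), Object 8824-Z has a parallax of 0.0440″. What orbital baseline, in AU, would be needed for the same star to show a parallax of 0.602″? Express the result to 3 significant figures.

Parallax scales linearly with baseline: p ∝ B, so B = p_target / p_Earth × 1 AU.
B = 0.602 / 0.0440 = 13.682 AU.

13.7 AU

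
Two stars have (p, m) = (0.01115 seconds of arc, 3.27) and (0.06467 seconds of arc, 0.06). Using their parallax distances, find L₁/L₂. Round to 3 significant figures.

d₁ = 1/p₁ = 1/0.01115″ = 89.686 pc; d₂ = 1/p₂ = 1/0.06467″ = 15.463 pc.
M₁ = m₁ − 5 log₁₀ d₁ + 5 = 3.27 − 9.7636 + 5 = -1.4936.
M₂ = 0.06 − 5.9465 + 5 = -0.8865.
L₁/L₂ = 10^(0.4(M₂ − M₁)) = 10^(0.4 × 0.6071) = 10^0.24284 = 1.7492.

L₁/L₂ = 1.75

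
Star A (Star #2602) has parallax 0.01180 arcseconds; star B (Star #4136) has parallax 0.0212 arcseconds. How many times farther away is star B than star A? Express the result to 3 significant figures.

Since d = 1/p, d_B/d_A = p_A/p_B.
= 0.01180 / 0.0212 = 0.5566.

0.557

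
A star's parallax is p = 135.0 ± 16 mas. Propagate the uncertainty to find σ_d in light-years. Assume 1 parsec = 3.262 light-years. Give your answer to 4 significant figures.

2.864 ly

d = 1/p, so σ_d = σ_p / p².
σ_d = 0.0160 / (0.1350)² = 0.0160 / 0.018225 = 0.87791 pc = 0.87791 × 3.262 ly = 2.8637 ly.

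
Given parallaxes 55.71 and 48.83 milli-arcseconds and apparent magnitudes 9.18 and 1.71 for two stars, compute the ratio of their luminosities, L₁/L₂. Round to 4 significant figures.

d₁ = 1/p₁ = 1/0.05571″ = 17.95 pc; d₂ = 1/p₂ = 1/0.04883″ = 20.479 pc.
M₁ = m₁ − 5 log₁₀ d₁ + 5 = 9.18 − 6.2703 + 5 = 7.9097.
M₂ = 1.71 − 6.5565 + 5 = 0.1535.
L₁/L₂ = 10^(0.4(M₂ − M₁)) = 10^(0.4 × (-7.7562)) = 10^(-3.10248) = 0.00078981.

L₁/L₂ = 0.0007898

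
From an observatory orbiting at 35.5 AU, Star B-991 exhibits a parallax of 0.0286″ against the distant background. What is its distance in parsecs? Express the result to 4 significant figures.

With baseline B (in AU) and parallax p (in arcsec), d = B/p parsecs.
d = 35.5 / 0.0286 = 1241.3 pc.

1241 pc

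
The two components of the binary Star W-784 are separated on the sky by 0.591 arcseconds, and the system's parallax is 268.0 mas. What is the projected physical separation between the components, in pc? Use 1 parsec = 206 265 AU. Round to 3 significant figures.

1.07 × 10^-5 pc

d = 1/p = 1/0.2680″ = 3.7313 pc.
At distance d (pc), an angle of θ arcsec spans θ·d AU: s = 0.591 × 3.7313 = 2.2052 AU.
= 2.2052 / 206265 = 1.0691 × 10^-5 pc.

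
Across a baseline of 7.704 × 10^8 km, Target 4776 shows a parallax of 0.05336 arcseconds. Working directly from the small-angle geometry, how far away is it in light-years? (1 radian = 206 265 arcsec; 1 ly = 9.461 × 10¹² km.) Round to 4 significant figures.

314.8 ly

θ = 0.05336″ = 0.05336/206265 = 2.5870 × 10^-7 rad.
d = B/θ = (7.704 × 10^8) / (2.5870 × 10^-7) = 2.9780 × 10^15 km = (2.9780 × 10^15) / (9.461 × 10^12) ly = 314.77 ly.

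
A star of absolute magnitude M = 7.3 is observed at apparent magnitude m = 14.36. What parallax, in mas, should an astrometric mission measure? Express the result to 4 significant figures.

m − M = 14.36 − 7.3 = 7.06.
d = 10^((m−M)/5 + 1) = 10^2.412 = 258.23 pc.
p = 1/d = 1/258.23 = 0.0038725 arcsec = 3.8725 mas.

3.873 mas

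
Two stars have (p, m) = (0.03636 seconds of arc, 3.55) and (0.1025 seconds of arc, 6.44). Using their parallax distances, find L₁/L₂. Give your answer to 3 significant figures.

d₁ = 1/p₁ = 1/0.03636″ = 27.503 pc; d₂ = 1/p₂ = 1/0.1025″ = 9.7561 pc.
M₁ = m₁ − 5 log₁₀ d₁ + 5 = 3.55 − 7.1969 + 5 = 1.3531.
M₂ = 6.44 − 4.9464 + 5 = 6.4936.
L₁/L₂ = 10^(0.4(M₂ − M₁)) = 10^(0.4 × 5.1405) = 10^2.05620 = 113.82.

L₁/L₂ = 114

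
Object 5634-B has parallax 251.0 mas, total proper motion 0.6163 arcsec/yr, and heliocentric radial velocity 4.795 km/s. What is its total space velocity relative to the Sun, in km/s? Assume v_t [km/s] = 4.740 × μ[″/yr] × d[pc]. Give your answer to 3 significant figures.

12.6 km/s

d = 1/p = 1/0.2510″ = 3.9841 pc.
v_t = 4.740 μ d = 4.740 × 0.6163 × 3.9841 = 11.639 km/s.
v = √(v_r² + v_t²) = √(4.795² + 11.639²) = √158.458 = 12.588 km/s.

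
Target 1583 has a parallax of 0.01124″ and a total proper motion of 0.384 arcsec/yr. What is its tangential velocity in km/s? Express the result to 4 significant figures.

d = 1/p = 1/0.01124″ = 88.968 pc.
v_t = 4.74 × μ × d = 4.74 × 0.384 × 88.968 = 161.94 km/s.

161.9 km/s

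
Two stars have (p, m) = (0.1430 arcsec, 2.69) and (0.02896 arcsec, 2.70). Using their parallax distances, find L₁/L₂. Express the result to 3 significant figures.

d₁ = 1/p₁ = 1/0.1430″ = 6.993 pc; d₂ = 1/p₂ = 1/0.02896″ = 34.53 pc.
M₁ = m₁ − 5 log₁₀ d₁ + 5 = 2.69 − 4.2233 + 5 = 3.4667.
M₂ = 2.70 − 7.6910 + 5 = 0.0090.
L₁/L₂ = 10^(0.4(M₂ − M₁)) = 10^(0.4 × (-3.4577)) = 10^(-1.38308) = 0.041392.

L₁/L₂ = 0.0414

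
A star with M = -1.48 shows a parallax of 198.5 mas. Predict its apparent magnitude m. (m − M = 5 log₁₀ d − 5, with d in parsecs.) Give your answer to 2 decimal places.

d = 1/p = 1/0.1985″ = 5.0378 pc.
m − M = 5 log₁₀ d − 5 = 5 log₁₀(5.0378) − 5 = 3.5112 − 5 = -1.4888.
m = M + (m − M) = -1.48 + (-1.4888) = -2.97.

m = -2.97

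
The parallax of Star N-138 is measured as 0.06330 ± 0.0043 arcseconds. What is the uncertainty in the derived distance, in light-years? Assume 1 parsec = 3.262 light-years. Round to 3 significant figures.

3.50 ly

d = 1/p, so σ_d = σ_p / p².
σ_d = 0.00430 / (0.06330)² = 0.00430 / 0.0040069 = 1.0731 pc = 1.0731 × 3.262 ly = 3.5005 ly.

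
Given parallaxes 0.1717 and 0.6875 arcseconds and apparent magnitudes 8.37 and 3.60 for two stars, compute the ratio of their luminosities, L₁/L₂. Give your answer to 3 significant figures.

d₁ = 1/p₁ = 1/0.1717″ = 5.8241 pc; d₂ = 1/p₂ = 1/0.6875″ = 1.4545 pc.
M₁ = m₁ − 5 log₁₀ d₁ + 5 = 8.37 − 3.8261 + 5 = 9.5439.
M₂ = 3.60 − 0.8136 + 5 = 7.7864.
L₁/L₂ = 10^(0.4(M₂ − M₁)) = 10^(0.4 × (-1.7575)) = 10^(-0.70300) = 0.19815.

L₁/L₂ = 0.198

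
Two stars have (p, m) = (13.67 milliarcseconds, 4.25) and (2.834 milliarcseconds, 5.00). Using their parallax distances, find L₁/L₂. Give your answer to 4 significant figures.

L₁/L₂ = 0.08576

d₁ = 1/p₁ = 1/0.01367″ = 73.153 pc; d₂ = 1/p₂ = 1/0.002834″ = 352.86 pc.
M₁ = m₁ − 5 log₁₀ d₁ + 5 = 4.25 − 9.3212 + 5 = -0.0712.
M₂ = 5.00 − 12.7380 + 5 = -2.7380.
L₁/L₂ = 10^(0.4(M₂ − M₁)) = 10^(0.4 × (-2.6668)) = 10^(-1.06672) = 0.085759.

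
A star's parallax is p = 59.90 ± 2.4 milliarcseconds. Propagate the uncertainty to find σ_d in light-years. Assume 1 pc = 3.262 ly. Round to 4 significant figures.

2.182 ly

d = 1/p, so σ_d = σ_p / p².
σ_d = 0.00240 / (0.05990)² = 0.00240 / 0.003588 = 0.6689 pc = 0.6689 × 3.262 ly = 2.182 ly.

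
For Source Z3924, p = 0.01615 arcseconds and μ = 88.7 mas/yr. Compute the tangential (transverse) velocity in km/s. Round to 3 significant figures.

d = 1/p = 1/0.01615″ = 61.92 pc.
μ = 88.7 mas/yr = 0.0887 ″/yr.
v_t = 4.74 × μ × d = 4.74 × 0.0887 × 61.92 = 26.034 km/s.

26.0 km/s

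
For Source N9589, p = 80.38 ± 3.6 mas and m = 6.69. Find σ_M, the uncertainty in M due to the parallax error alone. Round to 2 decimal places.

M = m − 5 log₁₀ d + 5 = m + 5 log₁₀ p + 5, so ∂M/∂p = 5/(p ln 10).
σ_M = (5/ln 10) · (σ_p/p) = 2.1715 × 3.6/80.38 = 2.1715 × 0.044787 = 0.097255.

σ_M = 0.10 mag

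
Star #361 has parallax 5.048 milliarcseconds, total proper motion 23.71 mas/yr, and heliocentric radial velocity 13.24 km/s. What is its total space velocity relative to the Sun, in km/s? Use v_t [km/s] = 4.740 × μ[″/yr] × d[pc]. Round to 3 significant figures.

25.9 km/s

d = 1/p = 1/0.005048″ = 198.1 pc.
μ = 23.71 mas/yr = 0.02371 ″/yr.
v_t = 4.740 μ d = 4.740 × 0.02371 × 198.1 = 22.264 km/s.
v = √(v_r² + v_t²) = √(13.24² + 22.264²) = √670.983 = 25.903 km/s.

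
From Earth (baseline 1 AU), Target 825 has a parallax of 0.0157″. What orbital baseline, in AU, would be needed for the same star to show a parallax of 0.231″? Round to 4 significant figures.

14.71 AU

Parallax scales linearly with baseline: p ∝ B, so B = p_target / p_Earth × 1 AU.
B = 0.231 / 0.0157 = 14.713 AU.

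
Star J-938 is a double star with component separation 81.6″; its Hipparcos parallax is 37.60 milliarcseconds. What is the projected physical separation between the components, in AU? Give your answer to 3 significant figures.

2170 AU

d = 1/p = 1/0.03760″ = 26.596 pc.
At distance d (pc), an angle of θ arcsec spans θ·d AU: s = 81.6 × 26.596 = 2170.2 AU.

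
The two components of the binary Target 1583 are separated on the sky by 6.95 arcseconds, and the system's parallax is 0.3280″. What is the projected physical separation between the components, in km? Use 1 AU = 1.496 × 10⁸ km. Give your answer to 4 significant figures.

d = 1/p = 1/0.3280″ = 3.0488 pc.
At distance d (pc), an angle of θ arcsec spans θ·d AU: s = 6.95 × 3.0488 = 21.189 AU.
= 21.189 × 1.496 × 10⁸ km = 3.1699 × 10^9 km.

3.170 × 10^9 km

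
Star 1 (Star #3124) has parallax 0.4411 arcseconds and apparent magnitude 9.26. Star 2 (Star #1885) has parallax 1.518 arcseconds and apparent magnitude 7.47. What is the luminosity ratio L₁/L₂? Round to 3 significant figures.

d₁ = 1/p₁ = 1/0.4411″ = 2.2671 pc; d₂ = 1/p₂ = 1/1.518″ = 0.65876 pc.
M₁ = m₁ − 5 log₁₀ d₁ + 5 = 9.26 − 1.7774 + 5 = 12.4826.
M₂ = 7.47 − (-0.9064) + 5 = 13.3764.
L₁/L₂ = 10^(0.4(M₂ − M₁)) = 10^(0.4 × 0.8938) = 10^0.35752 = 2.2778.

L₁/L₂ = 2.28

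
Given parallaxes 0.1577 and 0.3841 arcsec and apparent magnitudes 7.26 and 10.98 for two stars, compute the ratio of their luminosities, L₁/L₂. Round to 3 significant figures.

d₁ = 1/p₁ = 1/0.1577″ = 6.3412 pc; d₂ = 1/p₂ = 1/0.3841″ = 2.6035 pc.
M₁ = m₁ − 5 log₁₀ d₁ + 5 = 7.26 − 4.0109 + 5 = 8.2491.
M₂ = 10.98 − 2.0778 + 5 = 13.9022.
L₁/L₂ = 10^(0.4(M₂ − M₁)) = 10^(0.4 × 5.6531) = 10^2.26124 = 182.49.

L₁/L₂ = 182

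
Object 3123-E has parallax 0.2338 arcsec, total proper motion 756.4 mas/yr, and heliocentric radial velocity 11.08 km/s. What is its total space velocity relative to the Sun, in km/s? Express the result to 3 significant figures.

d = 1/p = 1/0.2338″ = 4.2772 pc.
μ = 756.4 mas/yr = 0.7564 ″/yr.
v_t = 4.740 μ d = 4.740 × 0.7564 × 4.2772 = 15.335 km/s.
v = √(v_r² + v_t²) = √(11.08² + 15.335²) = √357.929 = 18.919 km/s.

18.9 km/s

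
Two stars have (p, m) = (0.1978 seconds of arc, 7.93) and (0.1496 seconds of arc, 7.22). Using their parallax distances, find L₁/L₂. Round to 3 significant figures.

L₁/L₂ = 0.297

d₁ = 1/p₁ = 1/0.1978″ = 5.0556 pc; d₂ = 1/p₂ = 1/0.1496″ = 6.6845 pc.
M₁ = m₁ − 5 log₁₀ d₁ + 5 = 7.93 − 3.5189 + 5 = 9.4111.
M₂ = 7.22 − 4.1253 + 5 = 8.0947.
L₁/L₂ = 10^(0.4(M₂ − M₁)) = 10^(0.4 × (-1.3164)) = 10^(-0.52656) = 0.29747.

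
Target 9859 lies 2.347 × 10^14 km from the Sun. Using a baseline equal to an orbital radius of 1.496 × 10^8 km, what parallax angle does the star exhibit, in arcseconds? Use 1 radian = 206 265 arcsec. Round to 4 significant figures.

θ ≈ B/d = (1.496 × 10^8) / (2.347 × 10^14) = 6.3741 × 10^-7 rad.
In arcseconds: 6.3741 × 10^-7 × 206265 = 0.13148″.

0.1315 arcsec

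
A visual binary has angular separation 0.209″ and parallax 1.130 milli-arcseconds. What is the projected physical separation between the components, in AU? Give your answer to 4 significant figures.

d = 1/p = 1/0.001130″ = 884.96 pc.
At distance d (pc), an angle of θ arcsec spans θ·d AU: s = 0.209 × 884.96 = 184.96 AU.

185.0 AU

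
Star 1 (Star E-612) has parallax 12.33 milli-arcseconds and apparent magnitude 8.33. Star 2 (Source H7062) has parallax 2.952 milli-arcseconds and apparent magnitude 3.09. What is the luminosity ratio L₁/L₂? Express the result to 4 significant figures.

d₁ = 1/p₁ = 1/0.01233″ = 81.103 pc; d₂ = 1/p₂ = 1/0.002952″ = 338.75 pc.
M₁ = m₁ − 5 log₁₀ d₁ + 5 = 8.33 − 9.5452 + 5 = 3.7848.
M₂ = 3.09 − 12.6494 + 5 = -4.5594.
L₁/L₂ = 10^(0.4(M₂ − M₁)) = 10^(0.4 × (-8.3442)) = 10^(-3.33768) = 0.00045954.

L₁/L₂ = 0.0004595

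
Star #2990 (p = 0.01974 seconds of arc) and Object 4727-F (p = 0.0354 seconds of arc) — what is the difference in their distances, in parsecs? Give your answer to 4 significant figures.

22.41 pc

d_A = 1/0.01974″ = 50.659 pc; d_B = 1/0.03540″ = 28.249 pc.
|d_B − d_A| = |28.249 − 50.659| = 22.41 pc.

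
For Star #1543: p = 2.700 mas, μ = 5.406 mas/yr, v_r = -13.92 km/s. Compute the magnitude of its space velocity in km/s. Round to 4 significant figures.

16.85 km/s

d = 1/p = 1/0.002700″ = 370.37 pc.
μ = 5.406 mas/yr = 0.005406 ″/yr.
v_t = 4.740 μ d = 4.740 × 0.005406 × 370.37 = 9.4905 km/s.
v = √(v_r² + v_t²) = √((-13.92)² + 9.4905²) = √283.836 = 16.847 km/s.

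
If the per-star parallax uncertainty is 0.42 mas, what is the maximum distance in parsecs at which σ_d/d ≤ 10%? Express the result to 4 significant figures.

σ_d/d = σ_p/p, so the condition is σ_p/p ≤ 0.10, i.e. p ≥ σ_p/0.10.
p_min = 0.42/0.10 = 4.2 mas = 0.0042 arcsec.
d_max = 1/p_min = 1/0.0042 = 238.1 pc.

238.1 pc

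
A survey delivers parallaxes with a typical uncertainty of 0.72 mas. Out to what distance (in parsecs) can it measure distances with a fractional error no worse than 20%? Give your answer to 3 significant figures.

σ_d/d = σ_p/p, so the condition is σ_p/p ≤ 0.20, i.e. p ≥ σ_p/0.20.
p_min = 0.72/0.20 = 3.6 mas = 0.0036 arcsec.
d_max = 1/p_min = 1/0.0036 = 277.78 pc.

278 pc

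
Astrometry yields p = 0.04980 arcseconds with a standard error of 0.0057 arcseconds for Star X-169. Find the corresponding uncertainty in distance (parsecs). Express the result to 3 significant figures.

2.30 pc

d = 1/p, so σ_d = σ_p / p².
σ_d = 0.00570 / (0.04980)² = 0.00570 / 0.00248 = 2.2984 pc.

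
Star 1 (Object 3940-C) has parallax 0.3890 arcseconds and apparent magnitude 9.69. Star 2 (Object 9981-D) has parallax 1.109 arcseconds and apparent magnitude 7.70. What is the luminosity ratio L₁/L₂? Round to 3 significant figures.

d₁ = 1/p₁ = 1/0.3890″ = 2.5707 pc; d₂ = 1/p₂ = 1/1.109″ = 0.90171 pc.
M₁ = m₁ − 5 log₁₀ d₁ + 5 = 9.69 − 2.0503 + 5 = 12.6397.
M₂ = 7.70 − (-0.2247) + 5 = 12.9247.
L₁/L₂ = 10^(0.4(M₂ − M₁)) = 10^(0.4 × 0.2850) = 10^0.11400 = 1.3002.

L₁/L₂ = 1.30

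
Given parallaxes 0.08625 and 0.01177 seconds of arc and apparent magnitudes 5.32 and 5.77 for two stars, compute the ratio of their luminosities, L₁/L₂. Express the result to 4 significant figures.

L₁/L₂ = 0.02819

d₁ = 1/p₁ = 1/0.08625″ = 11.594 pc; d₂ = 1/p₂ = 1/0.01177″ = 84.962 pc.
M₁ = m₁ − 5 log₁₀ d₁ + 5 = 5.32 − 5.3212 + 5 = 4.9988.
M₂ = 5.77 − 9.6461 + 5 = 1.1239.
L₁/L₂ = 10^(0.4(M₂ − M₁)) = 10^(0.4 × (-3.8749)) = 10^(-1.54996) = 0.028186.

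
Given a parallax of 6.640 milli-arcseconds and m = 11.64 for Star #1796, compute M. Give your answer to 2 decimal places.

M = 5.75

d = 1/p = 1/0.006640″ = 150.6 pc.
m − M = 5 log₁₀(150.6) − 5 = 10.8891 − 5 = 5.8891.
M = m − (m − M) = 11.64 − 5.8891 = 5.75.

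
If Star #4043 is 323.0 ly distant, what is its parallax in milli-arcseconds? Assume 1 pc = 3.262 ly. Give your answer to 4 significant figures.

10.10 mas

d = 323.0 ly ÷ 3.262 = 99.019 pc.
p = 1/d = 1/99.019 = 0.010099 arcsec.
= 0.010099 × 1000 = 10.099 mas.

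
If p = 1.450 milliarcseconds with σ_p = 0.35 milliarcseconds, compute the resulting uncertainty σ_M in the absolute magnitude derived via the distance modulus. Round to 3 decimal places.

σ_M = 0.524 mag

M = m − 5 log₁₀ d + 5 = m + 5 log₁₀ p + 5, so ∂M/∂p = 5/(p ln 10).
σ_M = (5/ln 10) · (σ_p/p) = 2.1715 × 0.35/1.450 = 2.1715 × 0.24138 = 0.52416.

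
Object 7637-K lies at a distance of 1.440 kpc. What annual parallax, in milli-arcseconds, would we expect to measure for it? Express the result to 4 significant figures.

0.6944 mas

d = 1.440 kpc = 1440 pc.
p = 1/d = 1/1440 = 0.00069444 arcsec.
= 0.00069444 × 1000 = 0.69444 mas.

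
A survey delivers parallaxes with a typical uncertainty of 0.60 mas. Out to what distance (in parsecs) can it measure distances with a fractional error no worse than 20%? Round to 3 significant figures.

333 pc

σ_d/d = σ_p/p, so the condition is σ_p/p ≤ 0.20, i.e. p ≥ σ_p/0.20.
p_min = 0.60/0.20 = 3 mas = 0.003 arcsec.
d_max = 1/p_min = 1/0.003 = 333.33 pc.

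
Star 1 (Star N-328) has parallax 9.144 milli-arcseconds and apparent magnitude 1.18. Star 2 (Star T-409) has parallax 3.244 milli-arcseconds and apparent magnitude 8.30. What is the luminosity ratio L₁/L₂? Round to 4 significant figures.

d₁ = 1/p₁ = 1/0.009144″ = 109.36 pc; d₂ = 1/p₂ = 1/0.003244″ = 308.26 pc.
M₁ = m₁ − 5 log₁₀ d₁ + 5 = 1.18 − 10.1943 + 5 = -4.0143.
M₂ = 8.30 − 12.4446 + 5 = 0.8554.
L₁/L₂ = 10^(0.4(M₂ − M₁)) = 10^(0.4 × 4.8697) = 10^1.94788 = 88.691.

L₁/L₂ = 88.69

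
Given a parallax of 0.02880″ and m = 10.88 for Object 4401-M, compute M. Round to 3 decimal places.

M = 8.177

d = 1/p = 1/0.02880″ = 34.722 pc.
m − M = 5 log₁₀(34.722) − 5 = 7.7030 − 5 = 2.7030.
M = m − (m − M) = 10.88 − 2.7030 = 8.177.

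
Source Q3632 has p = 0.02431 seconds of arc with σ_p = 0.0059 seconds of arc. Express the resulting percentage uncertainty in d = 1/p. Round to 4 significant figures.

24.27%

For d = 1/p, |σ_d/d| = |σ_p/p|.
σ_p/p = 0.0059 / 0.02431 = 0.2427 = 24.27%.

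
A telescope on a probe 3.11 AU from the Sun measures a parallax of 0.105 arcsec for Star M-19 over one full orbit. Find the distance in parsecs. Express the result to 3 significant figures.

29.6 pc

With baseline B (in AU) and parallax p (in arcsec), d = B/p parsecs.
d = 3.11 / 0.105 = 29.619 pc.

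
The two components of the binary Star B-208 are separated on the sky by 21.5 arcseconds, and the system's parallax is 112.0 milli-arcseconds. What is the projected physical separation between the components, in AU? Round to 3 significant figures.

d = 1/p = 1/0.1120″ = 8.9286 pc.
At distance d (pc), an angle of θ arcsec spans θ·d AU: s = 21.5 × 8.9286 = 191.96 AU.

192 AU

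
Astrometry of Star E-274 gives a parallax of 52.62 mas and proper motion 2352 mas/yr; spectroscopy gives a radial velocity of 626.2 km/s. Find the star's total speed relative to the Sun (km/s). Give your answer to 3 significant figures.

661 km/s

d = 1/p = 1/0.05262″ = 19.004 pc.
μ = 2352 mas/yr = 2.352 ″/yr.
v_t = 4.740 μ d = 4.740 × 2.352 × 19.004 = 211.87 km/s.
v = √(v_r² + v_t²) = √(626.2² + 211.87²) = √437015 = 661.07 km/s.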